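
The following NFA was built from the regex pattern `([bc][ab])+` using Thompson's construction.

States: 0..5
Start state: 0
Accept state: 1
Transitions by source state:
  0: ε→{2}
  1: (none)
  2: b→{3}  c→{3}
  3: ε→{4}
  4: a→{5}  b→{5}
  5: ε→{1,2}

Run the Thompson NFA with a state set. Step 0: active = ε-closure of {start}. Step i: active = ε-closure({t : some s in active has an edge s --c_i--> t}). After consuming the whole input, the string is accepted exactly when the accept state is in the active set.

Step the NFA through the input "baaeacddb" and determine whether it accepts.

initial (ε-close {0}): {0,2}
'b' @ 1: {3,4}
'a' @ 2: {1,2,5}  ✓accept
'a' @ 3: {}  — state set empty
rest 'eacddb' ignored (set empty)
end set {} — state 1 not in

Answer: REJECT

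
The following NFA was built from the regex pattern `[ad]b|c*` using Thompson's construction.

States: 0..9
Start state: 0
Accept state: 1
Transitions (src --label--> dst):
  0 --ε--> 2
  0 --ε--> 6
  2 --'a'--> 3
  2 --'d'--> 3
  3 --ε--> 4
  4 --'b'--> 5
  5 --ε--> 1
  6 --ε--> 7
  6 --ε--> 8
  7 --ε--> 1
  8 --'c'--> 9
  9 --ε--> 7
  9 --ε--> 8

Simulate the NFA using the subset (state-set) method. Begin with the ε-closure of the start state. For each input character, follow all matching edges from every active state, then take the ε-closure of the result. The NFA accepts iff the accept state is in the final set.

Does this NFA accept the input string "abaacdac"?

S₀ = ε-closure({0}) = {0,1,2,6,7,8}
'a' @ 1: {3,4}
'b' @ 2: {1,5}  [accepting]
'a' @ 3: {}  — state set empty
rest 'acdac' ignored (set empty)
end set {} — state 1 not in

Answer: REJECT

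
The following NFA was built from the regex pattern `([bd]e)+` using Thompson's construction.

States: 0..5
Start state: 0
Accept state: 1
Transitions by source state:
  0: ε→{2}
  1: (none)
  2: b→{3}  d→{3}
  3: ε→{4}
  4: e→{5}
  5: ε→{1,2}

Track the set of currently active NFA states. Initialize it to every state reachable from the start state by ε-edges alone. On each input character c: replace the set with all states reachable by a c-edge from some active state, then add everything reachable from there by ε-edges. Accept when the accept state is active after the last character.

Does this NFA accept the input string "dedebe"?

start: ε-closure({0}) = {0,2}
'd' @ 1: {3,4}
'e' @ 2: {1,2,5}  [accepting]
'd' @ 3: {3,4}
'e' @ 4: {1,2,5}  [accepting]
'b' @ 5: {3,4}
'e' @ 6: {1,2,5}  [accepting]
after full input: {1,2,5}  (accept=1 in)

Answer: ACCEPT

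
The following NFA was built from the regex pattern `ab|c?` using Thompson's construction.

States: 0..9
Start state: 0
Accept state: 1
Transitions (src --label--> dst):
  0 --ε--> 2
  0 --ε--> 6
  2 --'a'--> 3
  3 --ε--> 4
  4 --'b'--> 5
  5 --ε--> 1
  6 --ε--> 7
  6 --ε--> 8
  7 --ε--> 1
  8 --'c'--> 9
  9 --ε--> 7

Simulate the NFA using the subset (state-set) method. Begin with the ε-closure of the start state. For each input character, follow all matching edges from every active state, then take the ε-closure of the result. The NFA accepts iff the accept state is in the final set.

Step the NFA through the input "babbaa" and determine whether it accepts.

Answer: REJECT

Trace:
start: ε-closure({0}) = {0,1,2,6,7,8}
'b' @ 1: {}  — dead — no transitions
rest 'abbaa' ignored (set empty)
final: {}; accept 1 not in set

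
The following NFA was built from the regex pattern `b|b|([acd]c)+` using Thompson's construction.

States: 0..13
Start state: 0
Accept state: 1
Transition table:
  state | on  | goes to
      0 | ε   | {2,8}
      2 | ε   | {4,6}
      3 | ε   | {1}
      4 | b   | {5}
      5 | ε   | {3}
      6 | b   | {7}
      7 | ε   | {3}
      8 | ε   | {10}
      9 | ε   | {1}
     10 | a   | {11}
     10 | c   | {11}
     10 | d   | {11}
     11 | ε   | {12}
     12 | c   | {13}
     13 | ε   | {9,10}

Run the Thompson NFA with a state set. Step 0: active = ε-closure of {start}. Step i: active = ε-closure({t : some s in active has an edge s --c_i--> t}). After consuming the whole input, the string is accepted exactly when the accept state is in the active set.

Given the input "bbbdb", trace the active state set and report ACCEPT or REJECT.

S₀ = ε-closure({0}) = {0,2,4,6,8,10}
'b' @ 1: {1,3,5,7}  (accept∈set)
'b' @ 2: {}  — state set empty
rest 'bdb' ignored (set empty)
end set {} — state 1 not in

Answer: REJECT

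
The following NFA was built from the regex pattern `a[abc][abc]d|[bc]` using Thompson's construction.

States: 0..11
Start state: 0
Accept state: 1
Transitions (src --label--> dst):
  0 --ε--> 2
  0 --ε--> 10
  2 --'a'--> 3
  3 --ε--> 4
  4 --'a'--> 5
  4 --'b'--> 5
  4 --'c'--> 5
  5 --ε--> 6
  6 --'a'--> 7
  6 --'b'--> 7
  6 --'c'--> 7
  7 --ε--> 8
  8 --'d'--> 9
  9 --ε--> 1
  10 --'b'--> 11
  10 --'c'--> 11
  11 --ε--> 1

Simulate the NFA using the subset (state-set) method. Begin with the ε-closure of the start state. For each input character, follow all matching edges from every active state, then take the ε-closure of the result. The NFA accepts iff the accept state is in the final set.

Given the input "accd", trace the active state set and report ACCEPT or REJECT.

S₀ = ε-closure({0}) = {0,2,10}
'a' @ 1: {3,4}
'c' @ 2: {5,6}
'c' @ 3: {7,8}
'd' @ 4: {1,9}  [accepting]
after full input: {1,9}  (accept=1 in)

Answer: ACCEPT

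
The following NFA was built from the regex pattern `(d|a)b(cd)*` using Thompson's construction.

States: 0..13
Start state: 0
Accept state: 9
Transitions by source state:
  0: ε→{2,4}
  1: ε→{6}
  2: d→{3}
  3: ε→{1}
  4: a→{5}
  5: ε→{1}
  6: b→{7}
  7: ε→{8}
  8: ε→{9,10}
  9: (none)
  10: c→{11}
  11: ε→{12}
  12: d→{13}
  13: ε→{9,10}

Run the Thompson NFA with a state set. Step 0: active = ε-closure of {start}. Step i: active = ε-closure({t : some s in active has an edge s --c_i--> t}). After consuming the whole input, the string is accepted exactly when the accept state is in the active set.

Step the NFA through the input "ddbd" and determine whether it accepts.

Answer: REJECT

Derivation:
initial (ε-close {0}): {0,2,4}
'd' @ 1: {1,3,6}
'd' @ 2: {}  — state set empty
rest 'bd' ignored (set empty)
final: {}; accept 9 not in set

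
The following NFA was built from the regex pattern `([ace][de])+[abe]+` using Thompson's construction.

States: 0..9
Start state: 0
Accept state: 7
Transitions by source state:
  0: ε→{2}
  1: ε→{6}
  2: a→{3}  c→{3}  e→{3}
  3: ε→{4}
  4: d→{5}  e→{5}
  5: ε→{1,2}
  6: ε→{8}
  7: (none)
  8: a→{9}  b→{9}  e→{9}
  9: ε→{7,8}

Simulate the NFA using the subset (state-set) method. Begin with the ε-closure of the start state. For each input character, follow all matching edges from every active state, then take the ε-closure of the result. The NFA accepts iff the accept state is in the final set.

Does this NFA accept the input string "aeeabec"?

start: ε-closure({0}) = {0,2}
'a' @ 1: {3,4}
'e' @ 2: {1,2,5,6,8}
'e' @ 3: {3,4,7,8,9}  (accept∈set)
'a' @ 4: {7,8,9}  (accept∈set)
'b' @ 5: {7,8,9}  (accept∈set)
'e' @ 6: {7,8,9}  (accept∈set)
'c' @ 7: {}  — no active states
after full input: {}  (accept=7 not in)

Answer: REJECT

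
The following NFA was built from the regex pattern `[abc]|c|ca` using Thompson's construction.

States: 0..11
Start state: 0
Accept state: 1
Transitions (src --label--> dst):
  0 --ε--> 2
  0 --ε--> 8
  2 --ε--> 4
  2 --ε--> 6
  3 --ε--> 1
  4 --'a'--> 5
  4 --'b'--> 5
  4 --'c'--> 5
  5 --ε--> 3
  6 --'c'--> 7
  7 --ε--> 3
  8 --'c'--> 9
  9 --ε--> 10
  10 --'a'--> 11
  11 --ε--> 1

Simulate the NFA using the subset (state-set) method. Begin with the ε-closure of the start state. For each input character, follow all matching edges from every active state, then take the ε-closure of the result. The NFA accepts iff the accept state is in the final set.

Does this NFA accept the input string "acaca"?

S₀ = ε-closure({0}) = {0,2,4,6,8}
'a' @ 1: {1,3,5}  [accepting]
'c' @ 2: {}  — dead — no transitions
rest 'aca' ignored (set empty)
end set {} — state 1 not in

Answer: REJECT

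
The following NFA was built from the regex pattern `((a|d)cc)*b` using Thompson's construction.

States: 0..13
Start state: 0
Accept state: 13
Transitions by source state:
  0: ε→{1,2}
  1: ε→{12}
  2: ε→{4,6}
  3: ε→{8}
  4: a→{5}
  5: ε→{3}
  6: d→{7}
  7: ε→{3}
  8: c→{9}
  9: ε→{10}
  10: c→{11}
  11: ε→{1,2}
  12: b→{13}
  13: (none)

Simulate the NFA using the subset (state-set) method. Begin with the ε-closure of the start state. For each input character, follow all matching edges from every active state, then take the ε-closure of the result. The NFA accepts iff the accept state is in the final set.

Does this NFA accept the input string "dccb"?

S₀ = ε-closure({0}) = {0,1,2,4,6,12}
'd' @ 1: {3,7,8}
'c' @ 2: {9,10}
'c' @ 3: {1,2,4,6,11,12}
'b' @ 4: {13}  [accepting]
final: {13}; accept 13 in set

Answer: ACCEPT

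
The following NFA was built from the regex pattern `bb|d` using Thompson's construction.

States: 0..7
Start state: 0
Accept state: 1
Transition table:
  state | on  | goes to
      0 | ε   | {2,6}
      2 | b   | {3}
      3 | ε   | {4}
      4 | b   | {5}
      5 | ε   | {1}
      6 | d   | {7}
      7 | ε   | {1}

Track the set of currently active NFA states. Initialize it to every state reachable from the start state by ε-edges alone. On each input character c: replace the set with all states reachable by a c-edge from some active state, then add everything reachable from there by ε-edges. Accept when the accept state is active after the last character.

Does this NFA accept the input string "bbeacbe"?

start: ε-closure({0}) = {0,2,6}
'b' @ 1: {3,4}
'b' @ 2: {1,5}  (accept∈set)
'e' @ 3: {}  — dead — no transitions
rest 'acbe' ignored (set empty)
final: {}; accept 1 not in set

Answer: REJECT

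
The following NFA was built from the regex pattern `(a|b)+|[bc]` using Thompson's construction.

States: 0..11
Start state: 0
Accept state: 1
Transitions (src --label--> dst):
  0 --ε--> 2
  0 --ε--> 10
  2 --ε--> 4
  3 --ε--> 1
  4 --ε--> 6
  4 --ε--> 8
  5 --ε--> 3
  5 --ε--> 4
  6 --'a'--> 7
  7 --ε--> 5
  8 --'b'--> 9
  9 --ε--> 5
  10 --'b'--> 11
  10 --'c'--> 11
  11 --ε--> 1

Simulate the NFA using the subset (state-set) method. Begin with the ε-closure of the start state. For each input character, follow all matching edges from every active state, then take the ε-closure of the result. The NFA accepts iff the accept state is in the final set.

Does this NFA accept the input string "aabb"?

Answer: ACCEPT

Steps:
start: ε-closure({0}) = {0,2,4,6,8,10}
'a' @ 1: {1,3,4,5,6,7,8}  (accept∈set)
'a' @ 2: {1,3,4,5,6,7,8}  (accept∈set)
'b' @ 3: {1,3,4,5,6,8,9}  (accept∈set)
'b' @ 4: {1,3,4,5,6,8,9}  (accept∈set)
final: {1,3,4,5,6,8,9}; accept 1 in set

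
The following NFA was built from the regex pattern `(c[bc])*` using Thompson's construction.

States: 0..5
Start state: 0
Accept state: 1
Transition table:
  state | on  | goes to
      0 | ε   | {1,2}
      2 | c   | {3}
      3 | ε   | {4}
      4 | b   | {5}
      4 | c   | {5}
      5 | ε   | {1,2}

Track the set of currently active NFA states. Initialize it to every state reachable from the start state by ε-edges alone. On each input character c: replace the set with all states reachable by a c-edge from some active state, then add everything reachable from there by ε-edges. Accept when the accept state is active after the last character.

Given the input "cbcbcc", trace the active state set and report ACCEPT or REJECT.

Answer: ACCEPT

Trace:
initial (ε-close {0}): {0,1,2}
'c' @ 1: {3,4}
'b' @ 2: {1,2,5}  (accept∈set)
'c' @ 3: {3,4}
'b' @ 4: {1,2,5}  (accept∈set)
'c' @ 5: {3,4}
'c' @ 6: {1,2,5}  (accept∈set)
end set {1,2,5} — state 1 in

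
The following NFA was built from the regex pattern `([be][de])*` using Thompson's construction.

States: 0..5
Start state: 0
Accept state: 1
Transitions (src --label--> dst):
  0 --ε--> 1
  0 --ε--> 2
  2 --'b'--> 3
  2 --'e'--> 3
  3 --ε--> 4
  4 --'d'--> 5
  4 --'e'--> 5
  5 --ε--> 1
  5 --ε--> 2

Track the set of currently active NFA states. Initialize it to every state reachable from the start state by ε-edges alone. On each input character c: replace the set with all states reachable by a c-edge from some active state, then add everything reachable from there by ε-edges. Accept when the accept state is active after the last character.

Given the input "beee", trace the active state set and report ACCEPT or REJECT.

start: ε-closure({0}) = {0,1,2}
'b' @ 1: {3,4}
'e' @ 2: {1,2,5}  ✓accept
'e' @ 3: {3,4}
'e' @ 4: {1,2,5}  ✓accept
after full input: {1,2,5}  (accept=1 in)

Answer: ACCEPT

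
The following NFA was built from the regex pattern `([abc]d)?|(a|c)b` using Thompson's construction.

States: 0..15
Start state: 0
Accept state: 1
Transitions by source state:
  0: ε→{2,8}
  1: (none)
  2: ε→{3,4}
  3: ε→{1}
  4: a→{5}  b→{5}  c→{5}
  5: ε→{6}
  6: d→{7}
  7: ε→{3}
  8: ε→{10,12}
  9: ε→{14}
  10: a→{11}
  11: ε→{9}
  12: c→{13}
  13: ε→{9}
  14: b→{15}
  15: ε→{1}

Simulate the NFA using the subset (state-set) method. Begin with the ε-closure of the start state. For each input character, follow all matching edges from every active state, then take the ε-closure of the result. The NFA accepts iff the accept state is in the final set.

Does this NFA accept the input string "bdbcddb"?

S₀ = ε-closure({0}) = {0,1,2,3,4,8,10,12}
'b' @ 1: {5,6}
'd' @ 2: {1,3,7}  (accept∈set)
'b' @ 3: {}  — dead — no transitions
rest 'cddb' ignored (set empty)
end set {} — state 1 not in

Answer: REJECT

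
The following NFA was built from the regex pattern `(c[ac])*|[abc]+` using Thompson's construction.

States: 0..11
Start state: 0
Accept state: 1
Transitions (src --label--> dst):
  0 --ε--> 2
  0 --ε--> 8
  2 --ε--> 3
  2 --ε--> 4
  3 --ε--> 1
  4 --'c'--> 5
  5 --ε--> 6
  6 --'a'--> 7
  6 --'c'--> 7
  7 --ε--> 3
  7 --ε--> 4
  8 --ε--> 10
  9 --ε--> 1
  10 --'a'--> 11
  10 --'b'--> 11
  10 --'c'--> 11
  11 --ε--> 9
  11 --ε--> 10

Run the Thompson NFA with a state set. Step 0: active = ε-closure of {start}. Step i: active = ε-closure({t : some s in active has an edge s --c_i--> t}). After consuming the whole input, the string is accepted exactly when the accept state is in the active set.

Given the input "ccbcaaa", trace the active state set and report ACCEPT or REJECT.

S₀ = ε-closure({0}) = {0,1,2,3,4,8,10}
'c' @ 1: {1,5,6,9,10,11}  (accept∈set)
'c' @ 2: {1,3,4,7,9,10,11}  (accept∈set)
'b' @ 3: {1,9,10,11}  (accept∈set)
'c' @ 4: {1,9,10,11}  (accept∈set)
'a' @ 5: {1,9,10,11}  (accept∈set)
'a' @ 6: {1,9,10,11}  (accept∈set)
'a' @ 7: {1,9,10,11}  (accept∈set)
final: {1,9,10,11}; accept 1 in set

Answer: ACCEPT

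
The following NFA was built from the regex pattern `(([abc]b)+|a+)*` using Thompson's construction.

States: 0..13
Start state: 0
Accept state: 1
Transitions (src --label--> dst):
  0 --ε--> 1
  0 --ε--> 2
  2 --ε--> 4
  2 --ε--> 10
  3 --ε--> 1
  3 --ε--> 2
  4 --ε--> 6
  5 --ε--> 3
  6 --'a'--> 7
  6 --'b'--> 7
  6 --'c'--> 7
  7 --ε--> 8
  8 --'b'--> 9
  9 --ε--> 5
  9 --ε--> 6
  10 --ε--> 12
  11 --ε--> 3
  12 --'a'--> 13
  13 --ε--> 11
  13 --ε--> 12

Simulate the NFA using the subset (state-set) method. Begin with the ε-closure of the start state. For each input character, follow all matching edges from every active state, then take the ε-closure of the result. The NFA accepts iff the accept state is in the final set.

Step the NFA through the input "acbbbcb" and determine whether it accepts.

initial (ε-close {0}): {0,1,2,4,6,10,12}
'a' @ 1: {1,2,3,4,6,7,8,10,11,12,13}  [accepting]
'c' @ 2: {7,8}
'b' @ 3: {1,2,3,4,5,6,9,10,12}  [accepting]
'b' @ 4: {7,8}
'b' @ 5: {1,2,3,4,5,6,9,10,12}  [accepting]
'c' @ 6: {7,8}
'b' @ 7: {1,2,3,4,5,6,9,10,12}  [accepting]
end set {1,2,3,4,5,6,9,10,12} — state 1 in

Answer: ACCEPT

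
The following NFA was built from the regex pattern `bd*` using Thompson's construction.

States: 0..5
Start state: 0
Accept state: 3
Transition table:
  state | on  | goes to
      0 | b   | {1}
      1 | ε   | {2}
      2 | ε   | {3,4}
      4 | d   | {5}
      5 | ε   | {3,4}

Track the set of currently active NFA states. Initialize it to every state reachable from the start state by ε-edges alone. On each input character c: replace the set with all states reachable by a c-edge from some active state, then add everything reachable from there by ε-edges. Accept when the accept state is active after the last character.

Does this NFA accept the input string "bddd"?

S₀ = ε-closure({0}) = {0}
'b' @ 1: {1,2,3,4}  (accept∈set)
'd' @ 2: {3,4,5}  (accept∈set)
'd' @ 3: {3,4,5}  (accept∈set)
'd' @ 4: {3,4,5}  (accept∈set)
final: {3,4,5}; accept 3 in set

Answer: ACCEPT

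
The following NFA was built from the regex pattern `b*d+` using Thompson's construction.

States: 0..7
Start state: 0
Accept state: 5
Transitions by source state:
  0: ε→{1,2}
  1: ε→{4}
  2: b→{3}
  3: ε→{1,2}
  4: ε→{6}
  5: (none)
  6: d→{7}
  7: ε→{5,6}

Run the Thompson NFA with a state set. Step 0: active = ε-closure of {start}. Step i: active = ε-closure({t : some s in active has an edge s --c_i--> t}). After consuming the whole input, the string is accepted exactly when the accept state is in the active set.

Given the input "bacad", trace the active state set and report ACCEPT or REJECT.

Answer: REJECT

Steps:
start: ε-closure({0}) = {0,1,2,4,6}
'b' @ 1: {1,2,3,4,6}
'a' @ 2: {}  — state set empty
rest 'cad' ignored (set empty)
after full input: {}  (accept=5 not in)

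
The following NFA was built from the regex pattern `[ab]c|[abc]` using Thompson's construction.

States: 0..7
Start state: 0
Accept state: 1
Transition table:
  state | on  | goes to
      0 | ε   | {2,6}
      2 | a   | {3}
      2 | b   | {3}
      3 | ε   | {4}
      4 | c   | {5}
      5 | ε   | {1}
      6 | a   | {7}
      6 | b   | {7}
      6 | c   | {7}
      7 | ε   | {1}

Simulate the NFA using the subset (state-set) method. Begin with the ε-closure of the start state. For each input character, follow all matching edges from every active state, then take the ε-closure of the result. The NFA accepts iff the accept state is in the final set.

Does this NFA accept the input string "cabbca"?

initial (ε-close {0}): {0,2,6}
'c' @ 1: {1,7}  ✓accept
'a' @ 2: {}  — state set empty
rest 'bbca' ignored (set empty)
after full input: {}  (accept=1 not in)

Answer: REJECT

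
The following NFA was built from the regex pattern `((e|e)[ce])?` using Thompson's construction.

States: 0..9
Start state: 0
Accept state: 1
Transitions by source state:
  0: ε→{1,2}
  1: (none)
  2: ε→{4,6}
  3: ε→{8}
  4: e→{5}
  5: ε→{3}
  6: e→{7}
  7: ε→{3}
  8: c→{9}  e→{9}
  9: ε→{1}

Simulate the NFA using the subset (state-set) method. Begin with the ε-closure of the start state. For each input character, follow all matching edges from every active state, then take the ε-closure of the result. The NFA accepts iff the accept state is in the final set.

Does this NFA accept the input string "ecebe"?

S₀ = ε-closure({0}) = {0,1,2,4,6}
'e' @ 1: {3,5,7,8}
'c' @ 2: {1,9}  ✓accept
'e' @ 3: {}  — dead — no transitions
rest 'be' ignored (set empty)
end set {} — state 1 not in

Answer: REJECT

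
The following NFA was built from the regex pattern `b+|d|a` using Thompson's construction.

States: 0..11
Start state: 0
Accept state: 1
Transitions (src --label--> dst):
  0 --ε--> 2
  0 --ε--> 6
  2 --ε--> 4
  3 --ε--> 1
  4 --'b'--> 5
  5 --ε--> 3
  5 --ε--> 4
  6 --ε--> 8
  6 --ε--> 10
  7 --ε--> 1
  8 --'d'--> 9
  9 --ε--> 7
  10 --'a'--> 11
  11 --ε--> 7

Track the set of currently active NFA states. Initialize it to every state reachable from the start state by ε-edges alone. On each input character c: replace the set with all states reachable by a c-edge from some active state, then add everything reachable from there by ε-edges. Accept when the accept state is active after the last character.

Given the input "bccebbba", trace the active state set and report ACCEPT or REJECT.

initial (ε-close {0}): {0,2,4,6,8,10}
'b' @ 1: {1,3,4,5}  (accept∈set)
'c' @ 2: {}  — state set empty
rest 'cebbba' ignored (set empty)
final: {}; accept 1 not in set

Answer: REJECT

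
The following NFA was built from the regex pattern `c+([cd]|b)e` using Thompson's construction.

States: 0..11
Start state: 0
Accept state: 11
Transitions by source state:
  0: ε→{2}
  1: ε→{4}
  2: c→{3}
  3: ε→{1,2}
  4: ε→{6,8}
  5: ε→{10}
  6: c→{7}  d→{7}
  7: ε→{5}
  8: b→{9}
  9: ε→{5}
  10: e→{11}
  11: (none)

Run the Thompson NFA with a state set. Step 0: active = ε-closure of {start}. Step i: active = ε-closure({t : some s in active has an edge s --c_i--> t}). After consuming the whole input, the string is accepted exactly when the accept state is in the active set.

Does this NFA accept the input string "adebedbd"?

Answer: REJECT

Steps:
start: ε-closure({0}) = {0,2}
'a' @ 1: {}  — no active states
rest 'debedbd' ignored (set empty)
end set {} — state 11 not in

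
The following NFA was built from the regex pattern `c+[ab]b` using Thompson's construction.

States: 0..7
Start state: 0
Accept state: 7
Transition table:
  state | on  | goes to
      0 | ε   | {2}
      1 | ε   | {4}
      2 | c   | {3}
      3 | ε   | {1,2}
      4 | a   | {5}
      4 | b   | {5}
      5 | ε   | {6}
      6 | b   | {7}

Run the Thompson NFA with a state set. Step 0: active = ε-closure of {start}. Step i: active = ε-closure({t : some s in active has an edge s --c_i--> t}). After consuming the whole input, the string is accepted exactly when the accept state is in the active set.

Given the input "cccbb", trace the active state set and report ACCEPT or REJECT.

Answer: ACCEPT

Steps:
S₀ = ε-closure({0}) = {0,2}
'c' @ 1: {1,2,3,4}
'c' @ 2: {1,2,3,4}
'c' @ 3: {1,2,3,4}
'b' @ 4: {5,6}
'b' @ 5: {7}  (accept∈set)
end set {7} — state 7 in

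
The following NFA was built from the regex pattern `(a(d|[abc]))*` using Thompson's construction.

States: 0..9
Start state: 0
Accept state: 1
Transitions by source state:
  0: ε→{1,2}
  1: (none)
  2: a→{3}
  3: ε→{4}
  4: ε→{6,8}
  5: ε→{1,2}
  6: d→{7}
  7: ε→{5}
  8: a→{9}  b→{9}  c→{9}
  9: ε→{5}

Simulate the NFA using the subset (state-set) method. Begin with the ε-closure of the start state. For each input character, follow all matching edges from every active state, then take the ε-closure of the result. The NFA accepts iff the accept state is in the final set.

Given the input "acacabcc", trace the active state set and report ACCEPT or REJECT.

initial (ε-close {0}): {0,1,2}
'a' @ 1: {3,4,6,8}
'c' @ 2: {1,2,5,9}  (accept∈set)
'a' @ 3: {3,4,6,8}
'c' @ 4: {1,2,5,9}  (accept∈set)
'a' @ 5: {3,4,6,8}
'b' @ 6: {1,2,5,9}  (accept∈set)
'c' @ 7: {}  — state set empty
rest 'c' ignored (set empty)
final: {}; accept 1 not in set

Answer: REJECT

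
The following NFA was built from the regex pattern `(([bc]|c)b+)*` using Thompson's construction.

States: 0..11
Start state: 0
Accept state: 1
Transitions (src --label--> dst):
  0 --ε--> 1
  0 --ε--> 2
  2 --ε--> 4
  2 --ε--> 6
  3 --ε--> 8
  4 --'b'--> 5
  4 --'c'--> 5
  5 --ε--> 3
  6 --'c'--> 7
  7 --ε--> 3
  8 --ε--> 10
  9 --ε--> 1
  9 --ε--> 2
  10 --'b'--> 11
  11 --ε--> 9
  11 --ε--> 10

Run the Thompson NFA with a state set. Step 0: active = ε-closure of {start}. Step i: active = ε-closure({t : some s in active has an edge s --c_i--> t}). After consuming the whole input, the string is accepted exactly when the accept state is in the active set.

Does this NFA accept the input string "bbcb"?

Answer: ACCEPT

Trace:
S₀ = ε-closure({0}) = {0,1,2,4,6}
'b' @ 1: {3,5,8,10}
'b' @ 2: {1,2,4,6,9,10,11}  (accept∈set)
'c' @ 3: {3,5,7,8,10}
'b' @ 4: {1,2,4,6,9,10,11}  (accept∈set)
final: {1,2,4,6,9,10,11}; accept 1 in set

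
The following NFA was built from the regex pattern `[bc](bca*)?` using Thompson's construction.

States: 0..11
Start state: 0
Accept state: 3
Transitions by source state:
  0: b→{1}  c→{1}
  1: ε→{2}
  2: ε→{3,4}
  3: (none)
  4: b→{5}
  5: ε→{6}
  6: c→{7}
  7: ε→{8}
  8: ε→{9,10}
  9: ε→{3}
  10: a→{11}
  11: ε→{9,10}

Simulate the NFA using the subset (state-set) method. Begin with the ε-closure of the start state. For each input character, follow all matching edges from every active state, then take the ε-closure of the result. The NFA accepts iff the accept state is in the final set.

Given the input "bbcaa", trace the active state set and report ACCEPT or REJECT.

Answer: ACCEPT

Derivation:
S₀ = ε-closure({0}) = {0}
'b' @ 1: {1,2,3,4}  [accepting]
'b' @ 2: {5,6}
'c' @ 3: {3,7,8,9,10}  [accepting]
'a' @ 4: {3,9,10,11}  [accepting]
'a' @ 5: {3,9,10,11}  [accepting]
after full input: {3,9,10,11}  (accept=3 in)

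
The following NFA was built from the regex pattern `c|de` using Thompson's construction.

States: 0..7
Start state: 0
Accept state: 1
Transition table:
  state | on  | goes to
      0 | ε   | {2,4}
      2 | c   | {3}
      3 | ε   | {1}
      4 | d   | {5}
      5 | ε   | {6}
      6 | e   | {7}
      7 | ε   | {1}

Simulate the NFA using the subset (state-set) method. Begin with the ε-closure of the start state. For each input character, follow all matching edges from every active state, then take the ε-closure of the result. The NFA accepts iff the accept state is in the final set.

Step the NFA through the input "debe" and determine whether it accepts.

S₀ = ε-closure({0}) = {0,2,4}
'd' @ 1: {5,6}
'e' @ 2: {1,7}  ✓accept
'b' @ 3: {}  — no active states
rest 'e' ignored (set empty)
final: {}; accept 1 not in set

Answer: REJECT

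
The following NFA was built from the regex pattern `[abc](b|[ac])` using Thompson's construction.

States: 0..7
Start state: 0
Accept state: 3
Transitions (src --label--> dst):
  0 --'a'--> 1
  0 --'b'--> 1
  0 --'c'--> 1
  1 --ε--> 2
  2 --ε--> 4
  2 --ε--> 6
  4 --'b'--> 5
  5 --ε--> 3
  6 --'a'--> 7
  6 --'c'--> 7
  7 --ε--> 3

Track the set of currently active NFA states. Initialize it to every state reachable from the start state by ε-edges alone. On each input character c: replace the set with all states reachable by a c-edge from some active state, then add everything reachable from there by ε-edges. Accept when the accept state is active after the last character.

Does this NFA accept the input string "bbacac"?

start: ε-closure({0}) = {0}
'b' @ 1: {1,2,4,6}
'b' @ 2: {3,5}  ✓accept
'a' @ 3: {}  — no active states
rest 'cac' ignored (set empty)
after full input: {}  (accept=3 not in)

Answer: REJECT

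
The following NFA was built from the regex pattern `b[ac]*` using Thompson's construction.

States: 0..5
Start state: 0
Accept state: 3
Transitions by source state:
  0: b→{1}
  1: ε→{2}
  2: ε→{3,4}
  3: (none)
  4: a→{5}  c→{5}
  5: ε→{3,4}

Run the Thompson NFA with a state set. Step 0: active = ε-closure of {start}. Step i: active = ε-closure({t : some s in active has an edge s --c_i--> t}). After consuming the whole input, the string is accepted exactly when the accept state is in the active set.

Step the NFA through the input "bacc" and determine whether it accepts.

Answer: ACCEPT

Trace:
initial (ε-close {0}): {0}
'b' @ 1: {1,2,3,4}  [accepting]
'a' @ 2: {3,4,5}  [accepting]
'c' @ 3: {3,4,5}  [accepting]
'c' @ 4: {3,4,5}  [accepting]
after full input: {3,4,5}  (accept=3 in)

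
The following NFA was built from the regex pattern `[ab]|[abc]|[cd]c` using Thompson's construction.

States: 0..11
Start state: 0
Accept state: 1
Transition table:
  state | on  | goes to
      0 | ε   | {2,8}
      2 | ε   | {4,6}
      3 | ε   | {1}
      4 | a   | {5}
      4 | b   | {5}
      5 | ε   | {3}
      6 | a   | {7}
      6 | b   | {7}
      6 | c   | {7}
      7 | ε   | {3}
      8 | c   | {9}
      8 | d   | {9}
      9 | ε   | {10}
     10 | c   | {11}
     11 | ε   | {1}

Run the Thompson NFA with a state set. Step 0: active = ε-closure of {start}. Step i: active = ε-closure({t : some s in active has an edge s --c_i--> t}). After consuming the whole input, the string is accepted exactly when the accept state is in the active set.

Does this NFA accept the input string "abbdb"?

initial (ε-close {0}): {0,2,4,6,8}
'a' @ 1: {1,3,5,7}  [accepting]
'b' @ 2: {}  — dead — no transitions
rest 'bdb' ignored (set empty)
end set {} — state 1 not in

Answer: REJECT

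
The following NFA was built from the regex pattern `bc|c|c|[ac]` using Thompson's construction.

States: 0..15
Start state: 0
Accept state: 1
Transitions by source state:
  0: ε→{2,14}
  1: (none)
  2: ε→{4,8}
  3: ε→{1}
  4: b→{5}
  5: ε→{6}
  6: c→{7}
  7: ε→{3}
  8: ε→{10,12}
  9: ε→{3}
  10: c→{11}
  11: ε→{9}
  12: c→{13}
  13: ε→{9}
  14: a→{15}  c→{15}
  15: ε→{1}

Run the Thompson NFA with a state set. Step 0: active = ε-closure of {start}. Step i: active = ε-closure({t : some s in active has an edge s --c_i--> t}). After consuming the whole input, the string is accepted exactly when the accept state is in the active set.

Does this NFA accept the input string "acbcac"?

Answer: REJECT

Trace:
S₀ = ε-closure({0}) = {0,2,4,8,10,12,14}
'a' @ 1: {1,15}  [accepting]
'c' @ 2: {}  — state set empty
rest 'bcac' ignored (set empty)
end set {} — state 1 not in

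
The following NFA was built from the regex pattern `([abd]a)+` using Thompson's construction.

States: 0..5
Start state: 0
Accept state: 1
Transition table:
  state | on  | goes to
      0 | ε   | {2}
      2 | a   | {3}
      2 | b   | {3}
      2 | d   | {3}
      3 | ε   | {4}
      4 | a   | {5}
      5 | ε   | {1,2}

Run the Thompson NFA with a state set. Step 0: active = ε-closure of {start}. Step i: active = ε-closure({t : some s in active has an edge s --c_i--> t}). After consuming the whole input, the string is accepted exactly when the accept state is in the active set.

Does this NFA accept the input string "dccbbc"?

Answer: REJECT

Derivation:
start: ε-closure({0}) = {0,2}
'd' @ 1: {3,4}
'c' @ 2: {}  — dead — no transitions
rest 'cbbc' ignored (set empty)
after full input: {}  (accept=1 not in)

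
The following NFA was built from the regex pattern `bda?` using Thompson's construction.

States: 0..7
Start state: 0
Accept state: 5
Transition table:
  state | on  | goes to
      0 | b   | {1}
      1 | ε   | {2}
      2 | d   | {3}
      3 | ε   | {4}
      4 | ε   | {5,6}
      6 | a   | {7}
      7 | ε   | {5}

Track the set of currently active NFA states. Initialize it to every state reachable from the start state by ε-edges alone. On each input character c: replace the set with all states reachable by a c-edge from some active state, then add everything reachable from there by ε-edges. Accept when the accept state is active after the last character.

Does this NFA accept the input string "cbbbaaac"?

Answer: REJECT

Derivation:
S₀ = ε-closure({0}) = {0}
'c' @ 1: {}  — no active states
rest 'bbbaaac' ignored (set empty)
final: {}; accept 5 not in set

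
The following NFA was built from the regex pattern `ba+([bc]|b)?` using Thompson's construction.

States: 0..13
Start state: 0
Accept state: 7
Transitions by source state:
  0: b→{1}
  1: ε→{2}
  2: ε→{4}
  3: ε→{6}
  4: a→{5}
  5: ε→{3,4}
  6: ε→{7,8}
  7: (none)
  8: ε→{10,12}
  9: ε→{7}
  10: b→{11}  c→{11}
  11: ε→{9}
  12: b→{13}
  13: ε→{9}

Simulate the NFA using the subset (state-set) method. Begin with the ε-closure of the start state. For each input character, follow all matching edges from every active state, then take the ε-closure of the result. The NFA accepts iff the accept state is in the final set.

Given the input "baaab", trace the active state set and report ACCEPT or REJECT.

Answer: ACCEPT

Trace:
S₀ = ε-closure({0}) = {0}
'b' @ 1: {1,2,4}
'a' @ 2: {3,4,5,6,7,8,10,12}  ✓accept
'a' @ 3: {3,4,5,6,7,8,10,12}  ✓accept
'a' @ 4: {3,4,5,6,7,8,10,12}  ✓accept
'b' @ 5: {7,9,11,13}  ✓accept
after full input: {7,9,11,13}  (accept=7 in)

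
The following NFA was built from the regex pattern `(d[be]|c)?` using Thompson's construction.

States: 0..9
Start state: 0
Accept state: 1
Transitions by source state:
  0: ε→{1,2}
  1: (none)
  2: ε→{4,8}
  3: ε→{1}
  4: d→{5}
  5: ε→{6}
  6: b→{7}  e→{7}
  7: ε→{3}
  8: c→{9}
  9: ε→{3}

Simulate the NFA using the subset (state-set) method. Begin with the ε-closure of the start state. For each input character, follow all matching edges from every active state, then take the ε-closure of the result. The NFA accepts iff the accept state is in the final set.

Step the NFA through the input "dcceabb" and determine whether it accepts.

Answer: REJECT

Trace:
start: ε-closure({0}) = {0,1,2,4,8}
'd' @ 1: {5,6}
'c' @ 2: {}  — no active states
rest 'ceabb' ignored (set empty)
end set {} — state 1 not in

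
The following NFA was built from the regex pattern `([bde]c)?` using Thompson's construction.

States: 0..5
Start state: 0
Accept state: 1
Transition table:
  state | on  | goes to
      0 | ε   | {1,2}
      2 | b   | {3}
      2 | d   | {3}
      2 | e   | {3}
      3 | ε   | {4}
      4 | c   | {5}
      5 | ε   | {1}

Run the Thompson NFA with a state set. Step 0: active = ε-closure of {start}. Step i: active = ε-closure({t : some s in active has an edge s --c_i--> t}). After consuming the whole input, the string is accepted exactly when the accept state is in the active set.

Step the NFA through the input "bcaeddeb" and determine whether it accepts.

Answer: REJECT

Trace:
initial (ε-close {0}): {0,1,2}
'b' @ 1: {3,4}
'c' @ 2: {1,5}  [accepting]
'a' @ 3: {}  — state set empty
rest 'eddeb' ignored (set empty)
final: {}; accept 1 not in set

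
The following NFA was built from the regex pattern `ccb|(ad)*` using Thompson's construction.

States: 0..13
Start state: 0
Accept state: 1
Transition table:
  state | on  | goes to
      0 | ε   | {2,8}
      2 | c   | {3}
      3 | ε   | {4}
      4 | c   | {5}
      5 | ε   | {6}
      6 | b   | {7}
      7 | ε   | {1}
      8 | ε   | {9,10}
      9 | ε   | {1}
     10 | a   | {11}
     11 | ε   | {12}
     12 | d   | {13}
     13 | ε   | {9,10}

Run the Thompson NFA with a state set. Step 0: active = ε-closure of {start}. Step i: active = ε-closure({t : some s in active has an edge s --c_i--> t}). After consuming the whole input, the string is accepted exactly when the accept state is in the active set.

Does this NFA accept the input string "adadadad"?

Answer: ACCEPT

Steps:
initial (ε-close {0}): {0,1,2,8,9,10}
'a' @ 1: {11,12}
'd' @ 2: {1,9,10,13}  [accepting]
'a' @ 3: {11,12}
'd' @ 4: {1,9,10,13}  [accepting]
'a' @ 5: {11,12}
'd' @ 6: {1,9,10,13}  [accepting]
'a' @ 7: {11,12}
'd' @ 8: {1,9,10,13}  [accepting]
after full input: {1,9,10,13}  (accept=1 in)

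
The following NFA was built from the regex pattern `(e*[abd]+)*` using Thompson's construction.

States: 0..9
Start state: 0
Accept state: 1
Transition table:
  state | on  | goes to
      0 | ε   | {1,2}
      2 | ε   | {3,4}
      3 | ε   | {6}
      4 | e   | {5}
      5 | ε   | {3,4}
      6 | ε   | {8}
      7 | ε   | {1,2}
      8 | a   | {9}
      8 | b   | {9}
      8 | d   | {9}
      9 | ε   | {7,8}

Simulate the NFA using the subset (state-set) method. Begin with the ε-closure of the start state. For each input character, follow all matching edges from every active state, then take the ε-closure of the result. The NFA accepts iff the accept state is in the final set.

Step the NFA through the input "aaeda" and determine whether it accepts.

S₀ = ε-closure({0}) = {0,1,2,3,4,6,8}
'a' @ 1: {1,2,3,4,6,7,8,9}  (accept∈set)
'a' @ 2: {1,2,3,4,6,7,8,9}  (accept∈set)
'e' @ 3: {3,4,5,6,8}
'd' @ 4: {1,2,3,4,6,7,8,9}  (accept∈set)
'a' @ 5: {1,2,3,4,6,7,8,9}  (accept∈set)
end set {1,2,3,4,6,7,8,9} — state 1 in

Answer: ACCEPT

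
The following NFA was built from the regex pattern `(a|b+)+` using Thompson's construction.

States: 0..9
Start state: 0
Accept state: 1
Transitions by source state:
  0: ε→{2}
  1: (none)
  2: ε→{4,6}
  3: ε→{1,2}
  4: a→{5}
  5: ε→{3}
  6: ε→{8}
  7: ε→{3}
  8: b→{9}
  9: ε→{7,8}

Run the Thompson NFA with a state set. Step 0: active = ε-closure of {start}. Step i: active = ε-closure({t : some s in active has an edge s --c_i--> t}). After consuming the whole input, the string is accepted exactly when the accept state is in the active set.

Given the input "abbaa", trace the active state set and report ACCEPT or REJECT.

Answer: ACCEPT

Derivation:
S₀ = ε-closure({0}) = {0,2,4,6,8}
'a' @ 1: {1,2,3,4,5,6,8}  [accepting]
'b' @ 2: {1,2,3,4,6,7,8,9}  [accepting]
'b' @ 3: {1,2,3,4,6,7,8,9}  [accepting]
'a' @ 4: {1,2,3,4,5,6,8}  [accepting]
'a' @ 5: {1,2,3,4,5,6,8}  [accepting]
after full input: {1,2,3,4,5,6,8}  (accept=1 in)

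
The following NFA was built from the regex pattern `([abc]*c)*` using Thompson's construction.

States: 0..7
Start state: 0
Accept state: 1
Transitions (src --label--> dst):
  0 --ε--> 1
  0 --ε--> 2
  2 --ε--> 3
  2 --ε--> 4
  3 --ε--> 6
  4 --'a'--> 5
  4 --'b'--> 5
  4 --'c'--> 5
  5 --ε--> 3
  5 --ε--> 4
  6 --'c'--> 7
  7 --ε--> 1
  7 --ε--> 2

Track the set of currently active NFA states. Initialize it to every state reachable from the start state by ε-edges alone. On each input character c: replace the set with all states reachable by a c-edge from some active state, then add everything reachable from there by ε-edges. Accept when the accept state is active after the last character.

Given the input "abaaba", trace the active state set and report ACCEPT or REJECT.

Answer: REJECT

Trace:
S₀ = ε-closure({0}) = {0,1,2,3,4,6}
'a' @ 1: {3,4,5,6}
'b' @ 2: {3,4,5,6}
'a' @ 3: {3,4,5,6}
'a' @ 4: {3,4,5,6}
'b' @ 5: {3,4,5,6}
'a' @ 6: {3,4,5,6}
final: {3,4,5,6}; accept 1 not in set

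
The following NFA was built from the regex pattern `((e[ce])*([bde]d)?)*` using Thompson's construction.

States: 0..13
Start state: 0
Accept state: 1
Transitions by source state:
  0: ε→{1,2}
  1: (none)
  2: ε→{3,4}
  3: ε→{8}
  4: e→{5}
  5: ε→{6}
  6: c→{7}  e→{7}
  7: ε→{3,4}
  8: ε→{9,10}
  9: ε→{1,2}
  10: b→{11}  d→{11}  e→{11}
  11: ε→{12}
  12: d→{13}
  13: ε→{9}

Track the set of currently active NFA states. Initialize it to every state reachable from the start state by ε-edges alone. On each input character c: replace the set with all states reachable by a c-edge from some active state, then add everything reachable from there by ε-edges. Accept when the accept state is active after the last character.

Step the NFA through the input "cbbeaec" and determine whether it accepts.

initial (ε-close {0}): {0,1,2,3,4,8,9,10}
'c' @ 1: {}  — state set empty
rest 'bbeaec' ignored (set empty)
after full input: {}  (accept=1 not in)

Answer: REJECT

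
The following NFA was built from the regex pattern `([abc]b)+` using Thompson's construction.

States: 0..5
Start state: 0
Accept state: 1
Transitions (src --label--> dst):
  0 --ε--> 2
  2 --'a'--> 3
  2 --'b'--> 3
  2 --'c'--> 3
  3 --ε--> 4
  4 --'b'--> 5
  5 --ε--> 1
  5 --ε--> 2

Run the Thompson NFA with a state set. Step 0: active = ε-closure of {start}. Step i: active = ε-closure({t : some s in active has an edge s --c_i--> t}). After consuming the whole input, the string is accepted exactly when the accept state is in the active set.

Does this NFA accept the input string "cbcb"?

initial (ε-close {0}): {0,2}
'c' @ 1: {3,4}
'b' @ 2: {1,2,5}  (accept∈set)
'c' @ 3: {3,4}
'b' @ 4: {1,2,5}  (accept∈set)
end set {1,2,5} — state 1 in

Answer: ACCEPT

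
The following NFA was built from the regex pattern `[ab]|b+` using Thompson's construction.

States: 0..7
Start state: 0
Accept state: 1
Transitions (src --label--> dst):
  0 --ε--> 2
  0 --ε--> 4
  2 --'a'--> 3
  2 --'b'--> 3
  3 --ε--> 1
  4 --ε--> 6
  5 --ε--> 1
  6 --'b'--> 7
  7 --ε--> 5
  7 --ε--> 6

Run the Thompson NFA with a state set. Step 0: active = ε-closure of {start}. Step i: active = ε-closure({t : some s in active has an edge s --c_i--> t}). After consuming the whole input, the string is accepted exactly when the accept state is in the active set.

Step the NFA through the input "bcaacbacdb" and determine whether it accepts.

start: ε-closure({0}) = {0,2,4,6}
'b' @ 1: {1,3,5,6,7}  (accept∈set)
'c' @ 2: {}  — dead — no transitions
rest 'aacbacdb' ignored (set empty)
end set {} — state 1 not in

Answer: REJECT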